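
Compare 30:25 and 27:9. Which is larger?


30/25 = 1.2000
27/9 = 3.0000
1.2000 < 3.0000, so 30:25 is less
= 27:9

27:9


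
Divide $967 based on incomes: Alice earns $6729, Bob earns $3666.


Total income = 6729 + 3666 = $10395
Alice: $967 × 6729/10395 = $625.97
Bob: $967 × 3666/10395 = $341.03
= Alice: $625.97, Bob: $341.03

Alice: $625.97, Bob: $341.03


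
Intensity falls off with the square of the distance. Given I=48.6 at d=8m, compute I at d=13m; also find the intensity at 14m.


I₁d₁² = I₂d₂²
I at 13m = 48.6 × (8/13)² = 48.6 × 64/169 = 3110.4/169 ≈ 18.4047
I at 14m = 48.6 × (8/14)² = 48.6 × 64/196 = 3110.4/196 ≈ 15.8694
= 18.4047 and 15.8694

18.4047 and 15.8694


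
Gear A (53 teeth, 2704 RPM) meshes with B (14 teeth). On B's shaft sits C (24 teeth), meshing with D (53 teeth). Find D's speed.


Stage 1: RPM_B = RPM_A × t_A/t_B = 2704 × 53/14 = 143312/14 ≈ 10236.57
B and C share a shaft → RPM_C = RPM_B
Stage 2: RPM_D = RPM_C × t_C/t_D = RPM_A × (t_A×t_C)/(t_B×t_D)
Overall ratio = (53×24)/(14×53) = 1272/742
RPM_D = 2704 × 1272/742 = 3439488/742
≈ 4635.43 RPM

4635.43 RPM


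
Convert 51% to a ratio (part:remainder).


51% means 51 parts out of 100; remainder = 49
Part : remainder = 51:49
GCD = 1
= 51:49

51:49


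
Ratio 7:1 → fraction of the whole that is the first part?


Total parts = 7 + 1 = 8
First part: 7/8 = 7/8
= 7/8

7/8


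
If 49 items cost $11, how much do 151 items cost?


Direct proportion: y/x = constant
k = 11/49 ≈ 0.2245
y₂ = k × 151 = 11 × 151 / 49 = 1661/49
≈ 33.90

33.90


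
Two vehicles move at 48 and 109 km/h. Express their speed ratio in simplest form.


Ratio = 48:109
GCD = 1
Simplified = 48:109
Time ratio (same distance) = 109:48
Speed ratio = 48:109

48:109


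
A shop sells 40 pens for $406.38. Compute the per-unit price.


Unit rate = total / quantity
= 406.38 / 40
= $10.16 per unit

$10.16 per unit


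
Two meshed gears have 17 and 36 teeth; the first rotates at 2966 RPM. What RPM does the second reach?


Gear ratio = 17:36 = 17:36
RPM_B = RPM_A × (teeth_A / teeth_B)
= 2966 × (17/36)
= 1400.6 RPM

1400.6 RPM


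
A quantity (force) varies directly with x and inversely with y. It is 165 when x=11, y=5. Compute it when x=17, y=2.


z = k·x/y
Solve for k using the known point: k = z·y/x = 165×5/11 = 825/11 = 75.0000
Now evaluate at x=17, y=2:
z = k × 17 / 2 = (825 × 17) / (11 × 2) = 14025/22
= 637.5000

637.5000


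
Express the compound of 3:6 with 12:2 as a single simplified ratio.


Compound ratio = (3×12) : (6×2)
= 36:12
GCD = 12
= 3:1

3:1


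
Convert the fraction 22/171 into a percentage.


Percentage = (part / whole) × 100
= (22 / 171) × 100
≈ 12.87%

12.87%


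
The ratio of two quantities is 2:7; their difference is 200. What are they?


Let A = 2k, B = 7k.
7k - 2k = 200
5k = 200 → k = 200/5 = 40
A = 2×40 = 80, B = 7×40 = 280
= A = 80, B = 280

A = 80, B = 280


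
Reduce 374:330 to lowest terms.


GCD(374, 330) = 22
374/22 : 330/22
= 17:15

17:15


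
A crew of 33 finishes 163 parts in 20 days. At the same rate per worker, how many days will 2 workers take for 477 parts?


Days ∝ work / workers, so d₂ = d₁ × (m₁/m₂) × (w₂/w₁)
Workers factor (inverse): 33/2 = 16.5000
Work factor (direct): 477/163 ≈ 2.9264
d₂ = 20 × 33/2 × 477/163 = (20 × 33 × 477) / (2 × 163) = 314820/326
≈ 965.71 days

965.71 days


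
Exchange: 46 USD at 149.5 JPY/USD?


Amount × rate = 46 × 149.5
= 6877.00 JPY

6877.00 JPY


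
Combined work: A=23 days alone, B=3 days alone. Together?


Rate of A = 1/23 per day
Rate of B = 1/3 per day
Combined rate = 1/23 + 1/3 = 26/69 ≈ 0.3768 per day
Days = 1 / combined rate = 69/26
≈ 2.65 days

2.65 days


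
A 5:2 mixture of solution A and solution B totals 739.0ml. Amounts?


Total parts = 5 + 2 = 7
solution A: 739.0 × 5/7 = 527.9ml
solution B: 739.0 × 2/7 = 211.1ml
= 527.9ml and 211.1ml

527.9ml and 211.1ml


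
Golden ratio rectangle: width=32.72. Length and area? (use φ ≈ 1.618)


φ = (1 + √5) / 2 ≈ 1.618
Length = width × φ = 32.72 × 1.618 = 52.94096
≈ 52.94
Area = width × length = 32.72 × 52.94096 = 1732.2282112 ≈ 1732.23
= Length: 52.94, Area: 1732.23

Length: 52.94, Area: 1732.23


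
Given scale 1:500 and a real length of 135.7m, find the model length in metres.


Model size = real / scale
= 135.7 / 500
= 0.2714 m

0.2714 m


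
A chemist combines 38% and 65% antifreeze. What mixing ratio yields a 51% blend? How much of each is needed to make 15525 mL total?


Let x parts of 38% mix with y parts of 65%.
38x + 65y = 51(x + y)
38x + 65y = 51x + 51y
x(38 - 51) = y(51 - 65)
x/y = (65 - 51)/(51 - 38) = 14/13
Simplify: 14:13
Total parts = 27; one part = 15525/27 = 575.00 mL
38% solution: 14×575.00 = 8050.00 mL
65% solution: 13×575.00 = 7475.00 mL
= ratio 14:13; 8050.00 mL and 7475.00 mL

ratio 14:13; 8050.00 mL and 7475.00 mL


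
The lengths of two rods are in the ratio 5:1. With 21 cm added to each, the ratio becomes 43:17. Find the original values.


Let A = 5k, B = 1k.
(5k + 21) / (1k + 21) = 43/17
Cross-multiply: 17(5k + 21) = 43(1k + 21)
85k + 357 = 43k + 903
85k - 43k = 903 - 357
42k = 546
k = 546/42 = 13
A = 5×13 = 65, B = 1×13 = 13
= A = 65, B = 13

A = 65, B = 13


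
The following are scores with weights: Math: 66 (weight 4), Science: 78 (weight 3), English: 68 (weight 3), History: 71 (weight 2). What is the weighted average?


Numerator = 66×4 + 78×3 + 68×3 + 71×2
= 264 + 234 + 204 + 142
= 844
Total weight = 12
Weighted avg = 844/12
= 70.33

70.33


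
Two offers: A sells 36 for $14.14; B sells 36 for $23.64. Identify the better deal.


Deal A: $14.14/36 = $0.3928/unit
Deal B: $23.64/36 = $0.6567/unit
A is cheaper per unit
= Deal A

Deal A


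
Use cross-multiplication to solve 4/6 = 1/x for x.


Cross multiply: 4 × x = 6 × 1
4x = 6
x = 6 / 4
= 1.50

1.50


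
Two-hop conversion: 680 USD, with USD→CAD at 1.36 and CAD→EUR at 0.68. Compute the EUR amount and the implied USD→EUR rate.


Step 1: 680 USD × 1.36 = 924.80 CAD
Step 2: 924.80 CAD × 0.68 = 628.86 EUR
Implied rate USD→EUR = 1.36 × 0.68 = 0.9248
= 628.86 EUR; implied rate 0.9248 EUR/USD

628.86 EUR; implied rate 0.9248 EUR/USD


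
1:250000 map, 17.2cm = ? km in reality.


Real distance = map distance × scale
= 17.2cm × 250000
= 4300000 cm = 43000.0 m
= 43.000 km

43.000 km


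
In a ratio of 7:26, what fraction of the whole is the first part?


Total parts = 7 + 26 = 33
First part: 7/33 = 7/33
= 7/33

7/33


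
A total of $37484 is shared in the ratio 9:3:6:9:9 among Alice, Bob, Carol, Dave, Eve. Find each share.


Total parts = 9 + 3 + 6 + 9 + 9 = 36
Alice: 37484 × 9/36 = 9371.00
Bob: 37484 × 3/36 = 3123.67
Carol: 37484 × 6/36 = 6247.33
Dave: 37484 × 9/36 = 9371.00
Eve: 37484 × 9/36 = 9371.00
= Alice: $9371.00, Bob: $3123.67, Carol: $6247.33, Dave: $9371.00, Eve: $9371.00

Alice: $9371.00, Bob: $3123.67, Carol: $6247.33, Dave: $9371.00, Eve: $9371.00


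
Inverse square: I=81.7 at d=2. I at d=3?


I₁d₁² = I₂d₂²
I₂ = I₁ × (d₁/d₂)²
= 81.7 × (2/3)²
= 81.7 × 4/9
= 326.8/9
≈ 36.3111

36.3111


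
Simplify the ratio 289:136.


GCD(289, 136) = 17
289/17 : 136/17
= 17:8

17:8


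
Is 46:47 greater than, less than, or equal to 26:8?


46/47 = 0.9787
26/8 = 3.2500
0.9787 < 3.2500, so 46:47 is less
= less than

less than


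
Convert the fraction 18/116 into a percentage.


Percentage = (part / whole) × 100
= (18 / 116) × 100
≈ 15.52%

15.52%


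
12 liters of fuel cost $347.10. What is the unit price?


Unit rate = total / quantity
= 347.10 / 12
= $28.93 per unit

$28.93 per unit


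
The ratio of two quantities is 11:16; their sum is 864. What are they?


Let A = 11k, B = 16k.
11k + 16k = 864
27k = 864 → k = 864/27 = 32
A = 11×32 = 352, B = 16×32 = 512
= A = 352, B = 512

A = 352, B = 512


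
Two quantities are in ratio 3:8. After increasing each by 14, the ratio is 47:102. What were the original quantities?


Let A = 3k, B = 8k.
(3k + 14) / (8k + 14) = 47/102
Cross-multiply: 102(3k + 14) = 47(8k + 14)
306k + 1428 = 376k + 658
306k - 376k = 658 - 1428
-70k = -770
k = -770/-70 = 11
A = 3×11 = 33, B = 8×11 = 88
= A = 33, B = 88

A = 33, B = 88


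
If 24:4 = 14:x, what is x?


Cross multiply: 24 × x = 4 × 14
24x = 56
x = 56 / 24
= 2.33

2.33


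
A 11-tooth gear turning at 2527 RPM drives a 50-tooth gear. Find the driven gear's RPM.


Gear ratio = 11:50 = 11:50
RPM_B = RPM_A × (teeth_A / teeth_B)
= 2527 × (11/50)
= 555.9 RPM

555.9 RPM


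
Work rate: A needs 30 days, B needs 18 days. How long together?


Rate of A = 1/30 per day
Rate of B = 1/18 per day
Combined rate = 1/30 + 1/18 = 48/540 ≈ 0.0889 per day
Days = 1 / combined rate = 540/48
= 11.25 days

11.25 days


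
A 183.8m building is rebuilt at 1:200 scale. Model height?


Model size = real / scale
= 183.8 / 200
= 0.9190 m

0.9190 m


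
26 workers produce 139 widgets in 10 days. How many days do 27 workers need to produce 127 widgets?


Days ∝ work / workers, so d₂ = d₁ × (m₁/m₂) × (w₂/w₁)
Workers factor (inverse): 26/27 ≈ 0.9630
Work factor (direct): 127/139 ≈ 0.9137
d₂ = 10 × 26/27 × 127/139 = (10 × 26 × 127) / (27 × 139) = 33020/3753
≈ 8.80 days

8.80 days


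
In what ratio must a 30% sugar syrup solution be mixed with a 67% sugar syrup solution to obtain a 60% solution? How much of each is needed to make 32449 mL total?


Let x parts of 30% mix with y parts of 67%.
30x + 67y = 60(x + y)
30x + 67y = 60x + 60y
x(30 - 60) = y(60 - 67)
x/y = (67 - 60)/(60 - 30) = 7/30
Simplify: 7:30
Total parts = 37; one part = 32449/37 = 877.00 mL
30% solution: 7×877.00 = 6139.00 mL
67% solution: 30×877.00 = 26310.00 mL
= ratio 7:30; 6139.00 mL and 26310.00 mL

ratio 7:30; 6139.00 mL and 26310.00 mL


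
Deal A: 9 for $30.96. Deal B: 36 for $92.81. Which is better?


Deal A: $30.96/9 = $3.4400/unit
Deal B: $92.81/36 = $2.5781/unit
B is cheaper per unit
= Deal B

Deal B


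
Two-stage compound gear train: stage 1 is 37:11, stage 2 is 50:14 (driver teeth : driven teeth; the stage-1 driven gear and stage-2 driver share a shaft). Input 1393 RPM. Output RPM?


Stage 1: RPM_B = RPM_A × t_A/t_B = 1393 × 37/11 = 51541/11 ≈ 4685.55
B and C share a shaft → RPM_C = RPM_B
Stage 2: RPM_D = RPM_C × t_C/t_D = RPM_A × (t_A×t_C)/(t_B×t_D)
Overall ratio = (37×50)/(11×14) = 1850/154
RPM_D = 1393 × 1850/154 = 2577050/154
≈ 16734.09 RPM

16734.09 RPM


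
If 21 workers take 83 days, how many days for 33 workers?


Inverse proportion: x × y = constant
k = 21 × 83 = 1743
y₂ = k / 33 = 1743 / 33
= 52.82

52.82


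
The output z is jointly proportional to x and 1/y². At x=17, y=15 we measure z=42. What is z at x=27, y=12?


z = k·x/y²
Solve for k using the known point: k = z·y²/x = 42×225/17 = 9450/17 ≈ 555.8824
Now evaluate at x=27, y=12:
z = k × 27 / 144 = (9450 × 27) / (17 × 144) = 255150/2448
≈ 104.2279

104.2279


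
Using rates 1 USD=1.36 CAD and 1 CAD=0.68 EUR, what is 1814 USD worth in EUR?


Step 1: 1814 USD × 1.36 = 2467.04 CAD
Step 2: 2467.04 CAD × 0.68 = 1677.59 EUR
Implied rate USD→EUR = 1.36 × 0.68 = 0.9248
= 1677.59 EUR

1677.59 EUR


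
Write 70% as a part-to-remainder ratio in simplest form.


70% means 70 parts out of 100; remainder = 30
Part : remainder = 70:30
GCD = 10
= 7:3

7:3


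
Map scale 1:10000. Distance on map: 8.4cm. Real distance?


Real distance = map distance × scale
= 8.4cm × 10000
= 84000 cm = 840.0 m
= 0.840 km

0.840 km


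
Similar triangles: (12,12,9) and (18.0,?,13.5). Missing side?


Scale factor = 18.0/12 = 1.5
Missing side = 12 × 1.5
= 18.0

18.0


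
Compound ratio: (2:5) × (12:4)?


Compound ratio = (2×12) : (5×4)
= 24:20
GCD = 4
= 6:5

6:5


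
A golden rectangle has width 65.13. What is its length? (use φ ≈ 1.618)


φ = (1 + √5) / 2 ≈ 1.618
Length = width × φ = 65.13 × 1.618 = 105.38034
≈ 105.38

105.38


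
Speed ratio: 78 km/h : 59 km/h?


Ratio = 78:59
GCD = 1
Simplified = 78:59
Time ratio (same distance) = 59:78
Speed ratio = 78:59

78:59


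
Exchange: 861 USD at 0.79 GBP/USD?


Amount × rate = 861 × 0.79
= 680.19 GBP

680.19 GBP


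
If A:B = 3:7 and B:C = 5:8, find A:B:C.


Match B: multiply A:B by 5 → 15:35
Multiply B:C by 7 → 35:56
Combined: 15:35:56
GCD = 1
= 15:35:56

15:35:56


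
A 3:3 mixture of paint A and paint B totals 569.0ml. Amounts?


Total parts = 3 + 3 = 6
paint A: 569.0 × 3/6 = 284.5ml
paint B: 569.0 × 3/6 = 284.5ml
= 284.5ml and 284.5ml

284.5ml and 284.5ml


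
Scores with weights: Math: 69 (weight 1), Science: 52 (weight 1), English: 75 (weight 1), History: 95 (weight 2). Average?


Numerator = 69×1 + 52×1 + 75×1 + 95×2
= 69 + 52 + 75 + 190
= 386
Total weight = 5
Weighted avg = 386/5
= 77.20

77.20


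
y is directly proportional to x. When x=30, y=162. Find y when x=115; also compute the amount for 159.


Direct proportion: y/x = constant
k = 162/30 = 5.4000
y at x=115: k × 115 = 162 × 115 / 30 = 18630/30 = 621.00
y at x=159: k × 159 = 162 × 159 / 30 = 25758/30 = 858.60
= 621.00 and 858.60

621.00 and 858.60


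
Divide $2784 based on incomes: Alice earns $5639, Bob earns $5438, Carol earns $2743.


Total income = 5639 + 5438 + 2743 = $13820
Alice: $2784 × 5639/13820 = $1135.96
Bob: $2784 × 5438/13820 = $1095.47
Carol: $2784 × 2743/13820 = $552.57
= Alice: $1135.96, Bob: $1095.47, Carol: $552.57

Alice: $1135.96, Bob: $1095.47, Carol: $552.57


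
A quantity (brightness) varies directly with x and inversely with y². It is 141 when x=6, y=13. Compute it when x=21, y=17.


z = k·x/y²
Solve for k using the known point: k = z·y²/x = 141×169/6 = 23829/6 = 3971.5000
Now evaluate at x=21, y=17:
z = k × 21 / 289 = (23829 × 21) / (6 × 289) = 500409/1734
≈ 288.5865

288.5865


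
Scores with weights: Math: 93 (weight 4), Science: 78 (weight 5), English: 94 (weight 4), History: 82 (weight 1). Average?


Numerator = 93×4 + 78×5 + 94×4 + 82×1
= 372 + 390 + 376 + 82
= 1220
Total weight = 14
Weighted avg = 1220/14
= 87.14

87.14


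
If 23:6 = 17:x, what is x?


Cross multiply: 23 × x = 6 × 17
23x = 102
x = 102 / 23
= 4.43

4.43


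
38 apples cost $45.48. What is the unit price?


Unit rate = total / quantity
= 45.48 / 38
= $1.20 per unit

$1.20 per unit


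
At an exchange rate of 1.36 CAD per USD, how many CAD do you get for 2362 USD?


Amount × rate = 2362 × 1.36
= 3212.32 CAD

3212.32 CAD


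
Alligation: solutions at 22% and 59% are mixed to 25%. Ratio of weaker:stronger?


Let x parts of 22% mix with y parts of 59%.
22x + 59y = 25(x + y)
22x + 59y = 25x + 25y
x(22 - 25) = y(25 - 59)
x/y = (59 - 25)/(25 - 22) = 34/3
Simplify: 34:3
= 34:3

34:3


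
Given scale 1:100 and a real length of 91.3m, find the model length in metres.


Model size = real / scale
= 91.3 / 100
= 0.9130 m

0.9130 m


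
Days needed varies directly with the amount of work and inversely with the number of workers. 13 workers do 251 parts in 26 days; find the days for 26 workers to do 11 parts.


Days ∝ work / workers, so d₂ = d₁ × (m₁/m₂) × (w₂/w₁)
Workers factor (inverse): 13/26 = 0.5000
Work factor (direct): 11/251 ≈ 0.0438
d₂ = 26 × 13/26 × 11/251 = (26 × 13 × 11) / (26 × 251) = 3718/6526
≈ 0.57 days

0.57 days


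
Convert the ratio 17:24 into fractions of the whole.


Total parts = 17 + 24 = 41
First part: 17/41 = 17/41
Second part: 24/41 = 24/41
= 17/41 and 24/41

17/41 and 24/41


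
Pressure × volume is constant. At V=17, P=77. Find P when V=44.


Inverse proportion: x × y = constant
k = 17 × 77 = 1309
y₂ = k / 44 = 1309 / 44
= 29.75

29.75


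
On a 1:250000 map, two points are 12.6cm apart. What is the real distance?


Real distance = map distance × scale
= 12.6cm × 250000
= 3150000 cm = 31500.0 m
= 31.500 km

31.500 km


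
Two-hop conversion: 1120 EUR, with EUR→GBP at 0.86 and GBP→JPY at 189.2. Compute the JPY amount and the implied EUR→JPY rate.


Step 1: 1120 EUR × 0.86 = 963.20 GBP
Step 2: 963.20 GBP × 189.2 = 182237.44 JPY
Implied rate EUR→JPY = 0.86 × 189.2 = 162.7120
= 182237.44 JPY; implied rate 162.7120 JPY/EUR

182237.44 JPY; implied rate 162.7120 JPY/EUR


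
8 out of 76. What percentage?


Percentage = (part / whole) × 100
= (8 / 76) × 100
≈ 10.53%

10.53%


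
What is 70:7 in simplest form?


GCD(70, 7) = 7
70/7 : 7/7
= 10:1

10:1


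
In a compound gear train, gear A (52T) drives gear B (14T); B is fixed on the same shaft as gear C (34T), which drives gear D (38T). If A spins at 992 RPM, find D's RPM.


Stage 1: RPM_B = RPM_A × t_A/t_B = 992 × 52/14 = 51584/14 ≈ 3684.57
B and C share a shaft → RPM_C = RPM_B
Stage 2: RPM_D = RPM_C × t_C/t_D = RPM_A × (t_A×t_C)/(t_B×t_D)
Overall ratio = (52×34)/(14×38) = 1768/532
RPM_D = 992 × 1768/532 = 1753856/532
≈ 3296.72 RPM

3296.72 RPM


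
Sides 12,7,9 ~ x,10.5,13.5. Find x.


Scale factor = 10.5/7 = 1.5
Missing side = 12 × 1.5
= 18.0

18.0


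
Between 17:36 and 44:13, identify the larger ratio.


17/36 = 0.4722
44/13 = 3.3846
0.4722 < 3.3846, so 17:36 is less
= 44:13

44:13


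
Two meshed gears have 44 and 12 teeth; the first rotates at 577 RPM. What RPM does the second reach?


Gear ratio = 44:12 = 11:3
RPM_B = RPM_A × (teeth_A / teeth_B)
= 577 × (44/12)
= 2115.7 RPM

2115.7 RPM


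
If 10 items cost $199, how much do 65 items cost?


Direct proportion: y/x = constant
k = 199/10 = 19.9000
y₂ = k × 65 = 199 × 65 / 10 = 12935/10
= 1293.50

1293.50


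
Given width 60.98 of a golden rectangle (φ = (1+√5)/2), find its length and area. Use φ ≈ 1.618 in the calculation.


φ = (1 + √5) / 2 ≈ 1.618
Length = width × φ = 60.98 × 1.618 = 98.66564
≈ 98.67
Area = width × length = 60.98 × 98.66564 = 6016.6307272 ≈ 6016.63
= Length: 98.67, Area: 6016.63

Length: 98.67, Area: 6016.63


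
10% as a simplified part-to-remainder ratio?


10% means 10 parts out of 100; remainder = 90
Part : remainder = 10:90
GCD = 10
= 1:9

1:9


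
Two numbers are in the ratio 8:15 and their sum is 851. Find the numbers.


Let A = 8k, B = 15k.
8k + 15k = 851
23k = 851 → k = 851/23 = 37
A = 8×37 = 296, B = 15×37 = 555
= A = 296, B = 555

A = 296, B = 555


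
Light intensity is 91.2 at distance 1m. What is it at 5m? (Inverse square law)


I₁d₁² = I₂d₂²
I₂ = I₁ × (d₁/d₂)²
= 91.2 × (1/5)²
= 91.2 × 1/25
= 91.2/25
= 3.6480

3.6480


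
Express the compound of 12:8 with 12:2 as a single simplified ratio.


Compound ratio = (12×12) : (8×2)
= 144:16
GCD = 16
= 9:1

9:1


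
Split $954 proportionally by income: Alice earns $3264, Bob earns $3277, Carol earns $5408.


Total income = 3264 + 3277 + 5408 = $11949
Alice: $954 × 3264/11949 = $260.60
Bob: $954 × 3277/11949 = $261.63
Carol: $954 × 5408/11949 = $431.77
= Alice: $260.60, Bob: $261.63, Carol: $431.77

Alice: $260.60, Bob: $261.63, Carol: $431.77


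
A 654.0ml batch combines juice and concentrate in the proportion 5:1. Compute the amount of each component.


Total parts = 5 + 1 = 6
juice: 654.0 × 5/6 = 545.0ml
concentrate: 654.0 × 1/6 = 109.0ml
= 545.0ml and 109.0ml

545.0ml and 109.0ml


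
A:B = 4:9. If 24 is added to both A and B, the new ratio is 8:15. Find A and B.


Let A = 4k, B = 9k.
(4k + 24) / (9k + 24) = 8/15
Cross-multiply: 15(4k + 24) = 8(9k + 24)
60k + 360 = 72k + 192
60k - 72k = 192 - 360
-12k = -168
k = -168/-12 = 14
A = 4×14 = 56, B = 9×14 = 126
= A = 56, B = 126

A = 56, B = 126


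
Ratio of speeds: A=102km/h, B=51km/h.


Ratio = 102:51
GCD = 51
Simplified = 2:1
Time ratio (same distance) = 1:2
Speed ratio = 2:1

2:1


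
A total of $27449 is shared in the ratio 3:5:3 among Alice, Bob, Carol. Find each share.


Total parts = 3 + 5 + 3 = 11
Alice: 27449 × 3/11 = 7486.09
Bob: 27449 × 5/11 = 12476.82
Carol: 27449 × 3/11 = 7486.09
= Alice: $7486.09, Bob: $12476.82, Carol: $7486.09

Alice: $7486.09, Bob: $12476.82, Carol: $7486.09


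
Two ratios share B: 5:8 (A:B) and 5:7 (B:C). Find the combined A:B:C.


Match B: multiply A:B by 5 → 25:40
Multiply B:C by 8 → 40:56
Combined: 25:40:56
GCD = 1
= 25:40:56

25:40:56


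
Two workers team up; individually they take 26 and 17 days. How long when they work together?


Rate of A = 1/26 per day
Rate of B = 1/17 per day
Combined rate = 1/26 + 1/17 = 43/442 ≈ 0.0973 per day
Days = 1 / combined rate = 442/43
≈ 10.28 days

10.28 days


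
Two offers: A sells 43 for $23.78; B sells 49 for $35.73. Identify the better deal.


Deal A: $23.78/43 = $0.5530/unit
Deal B: $35.73/49 = $0.7292/unit
A is cheaper per unit
= Deal A

Deal A


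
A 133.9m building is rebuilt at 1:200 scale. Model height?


Model size = real / scale
= 133.9 / 200
= 0.6695 m

0.6695 m


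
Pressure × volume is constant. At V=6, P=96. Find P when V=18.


Inverse proportion: x × y = constant
k = 6 × 96 = 576
y₂ = k / 18 = 576 / 18
= 32.00

32.00


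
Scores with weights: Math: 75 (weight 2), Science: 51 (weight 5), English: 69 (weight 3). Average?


Numerator = 75×2 + 51×5 + 69×3
= 150 + 255 + 207
= 612
Total weight = 10
Weighted avg = 612/10
= 61.20

61.20


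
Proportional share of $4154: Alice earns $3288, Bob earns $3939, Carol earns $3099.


Total income = 3288 + 3939 + 3099 = $10326
Alice: $4154 × 3288/10326 = $1322.71
Bob: $4154 × 3939/10326 = $1584.60
Carol: $4154 × 3099/10326 = $1246.68
= Alice: $1322.71, Bob: $1584.60, Carol: $1246.68

Alice: $1322.71, Bob: $1584.60, Carol: $1246.68


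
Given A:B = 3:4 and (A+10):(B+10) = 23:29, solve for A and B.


Let A = 3k, B = 4k.
(3k + 10) / (4k + 10) = 23/29
Cross-multiply: 29(3k + 10) = 23(4k + 10)
87k + 290 = 92k + 230
87k - 92k = 230 - 290
-5k = -60
k = -60/-5 = 12
A = 3×12 = 36, B = 4×12 = 48
= A = 36, B = 48

A = 36, B = 48


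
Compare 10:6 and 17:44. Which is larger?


10/6 = 1.6667
17/44 = 0.3864
1.6667 > 0.3864, so 10:6 is greater
= 10:6

10:6


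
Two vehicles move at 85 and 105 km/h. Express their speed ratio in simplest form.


Ratio = 85:105
GCD = 5
Simplified = 17:21
Time ratio (same distance) = 21:17
Speed ratio = 17:21

17:21


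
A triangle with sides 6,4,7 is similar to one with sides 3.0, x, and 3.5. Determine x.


Scale factor = 3.0/6 = 0.5
Missing side = 4 × 0.5
= 2.0

2.0


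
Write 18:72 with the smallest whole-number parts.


GCD(18, 72) = 18
18/18 : 72/18
= 1:4

1:4


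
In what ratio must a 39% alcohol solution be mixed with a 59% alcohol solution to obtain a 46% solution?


Let x parts of 39% mix with y parts of 59%.
39x + 59y = 46(x + y)
39x + 59y = 46x + 46y
x(39 - 46) = y(46 - 59)
x/y = (59 - 46)/(46 - 39) = 13/7
Simplify: 13:7
= 13:7

13:7


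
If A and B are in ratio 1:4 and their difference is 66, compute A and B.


Let A = 1k, B = 4k.
4k - 1k = 66
3k = 66 → k = 66/3 = 22
A = 1×22 = 22, B = 4×22 = 88
= A = 22, B = 88

A = 22, B = 88


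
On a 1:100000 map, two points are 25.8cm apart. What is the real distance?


Real distance = map distance × scale
= 25.8cm × 100000
= 2580000 cm = 25800.0 m
= 25.800 km

25.800 km


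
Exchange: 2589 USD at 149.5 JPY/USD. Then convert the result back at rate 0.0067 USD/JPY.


Amount × rate = 2589 × 149.5 = 387055.50 JPY
Round-trip: 387055.50 × 0.0067 = 2593.27 USD
= 387055.50 JPY, then 2593.27 USD

387055.50 JPY, then 2593.27 USD


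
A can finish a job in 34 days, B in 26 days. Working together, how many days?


Rate of A = 1/34 per day
Rate of B = 1/26 per day
Combined rate = 1/34 + 1/26 = 60/884 ≈ 0.0679 per day
Days = 1 / combined rate = 884/60
≈ 14.73 days

14.73 days


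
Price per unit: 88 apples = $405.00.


Unit rate = total / quantity
= 405.00 / 88
= $4.60 per unit

$4.60 per unit


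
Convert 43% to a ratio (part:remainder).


43% means 43 parts out of 100; remainder = 57
Part : remainder = 43:57
GCD = 1
= 43:57

43:57


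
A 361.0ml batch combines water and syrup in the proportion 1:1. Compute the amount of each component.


Total parts = 1 + 1 = 2
water: 361.0 × 1/2 = 180.5ml
syrup: 361.0 × 1/2 = 180.5ml
= 180.5ml and 180.5ml

180.5ml and 180.5ml


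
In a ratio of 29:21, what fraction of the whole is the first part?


Total parts = 29 + 21 = 50
First part: 29/50 = 29/50
= 29/50

29/50


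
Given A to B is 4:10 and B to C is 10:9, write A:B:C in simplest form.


Match B: multiply A:B by 10 → 40:100
Multiply B:C by 10 → 100:90
Combined: 40:100:90
GCD = 10
= 4:10:9

4:10:9


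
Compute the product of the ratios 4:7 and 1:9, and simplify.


Compound ratio = (4×1) : (7×9)
= 4:63
GCD = 1
= 4:63

4:63


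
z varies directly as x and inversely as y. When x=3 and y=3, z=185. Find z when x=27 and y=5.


z = k·x/y
Solve for k using the known point: k = z·y/x = 185×3/3 = 555/3 = 185.0000
Now evaluate at x=27, y=5:
z = k × 27 / 5 = (555 × 27) / (3 × 5) = 14985/15
= 999.0000

999.0000


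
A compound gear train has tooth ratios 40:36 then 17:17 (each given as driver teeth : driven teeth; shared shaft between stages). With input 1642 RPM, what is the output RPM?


Stage 1: RPM_B = RPM_A × t_A/t_B = 1642 × 40/36 = 65680/36 ≈ 1824.44
B and C share a shaft → RPM_C = RPM_B
Stage 2: RPM_D = RPM_C × t_C/t_D = RPM_A × (t_A×t_C)/(t_B×t_D)
Overall ratio = (40×17)/(36×17) = 680/612
RPM_D = 1642 × 680/612 = 1116560/612
≈ 1824.44 RPM

1824.44 RPM


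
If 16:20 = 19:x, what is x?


Cross multiply: 16 × x = 20 × 19
16x = 380
x = 380 / 16
= 23.75

23.75


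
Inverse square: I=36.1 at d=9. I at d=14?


I₁d₁² = I₂d₂²
I₂ = I₁ × (d₁/d₂)²
= 36.1 × (9/14)²
= 36.1 × 81/196
= 2924.1/196
≈ 14.9189

14.9189


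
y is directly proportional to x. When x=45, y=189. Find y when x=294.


Direct proportion: y/x = constant
k = 189/45 = 4.2000
y₂ = k × 294 = 189 × 294 / 45 = 55566/45
= 1234.80

1234.80


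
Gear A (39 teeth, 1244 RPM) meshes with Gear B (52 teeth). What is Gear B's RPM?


Gear ratio = 39:52 = 3:4
RPM_B = RPM_A × (teeth_A / teeth_B)
= 1244 × (39/52)
= 933.0 RPM

933.0 RPM


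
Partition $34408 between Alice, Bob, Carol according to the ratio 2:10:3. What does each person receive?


Total parts = 2 + 10 + 3 = 15
Alice: 34408 × 2/15 = 4587.73
Bob: 34408 × 10/15 = 22938.67
Carol: 34408 × 3/15 = 6881.60
= Alice: $4587.73, Bob: $22938.67, Carol: $6881.60

Alice: $4587.73, Bob: $22938.67, Carol: $6881.60


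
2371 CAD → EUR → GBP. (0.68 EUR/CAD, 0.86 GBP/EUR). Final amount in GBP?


Step 1: 2371 CAD × 0.68 = 1612.28 EUR
Step 2: 1612.28 EUR × 0.86 = 1386.56 GBP
Implied rate CAD→GBP = 0.68 × 0.86 = 0.5848
= 1386.56 GBP

1386.56 GBP


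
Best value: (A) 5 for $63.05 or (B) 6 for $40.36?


Deal A: $63.05/5 = $12.6100/unit
Deal B: $40.36/6 = $6.7267/unit
B is cheaper per unit
= Deal B

Deal B


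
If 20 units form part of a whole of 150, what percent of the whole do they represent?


Percentage = (part / whole) × 100
= (20 / 150) × 100
≈ 13.33%

13.33%


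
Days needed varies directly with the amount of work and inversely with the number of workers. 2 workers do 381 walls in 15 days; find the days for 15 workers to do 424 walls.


Days ∝ work / workers, so d₂ = d₁ × (m₁/m₂) × (w₂/w₁)
Workers factor (inverse): 2/15 ≈ 0.1333
Work factor (direct): 424/381 ≈ 1.1129
d₂ = 15 × 2/15 × 424/381 = (15 × 2 × 424) / (15 × 381) = 12720/5715
≈ 2.23 days

2.23 days


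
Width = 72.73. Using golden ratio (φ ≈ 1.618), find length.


φ = (1 + √5) / 2 ≈ 1.618
Length = width × φ = 72.73 × 1.618 = 117.67714
≈ 117.68

117.68


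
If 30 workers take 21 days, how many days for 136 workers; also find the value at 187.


Inverse proportion: x × y = constant
k = 30 × 21 = 630
At x=136: k/136 = 4.63
At x=187: k/187 = 3.37
= 4.63 and 3.37

4.63 and 3.37


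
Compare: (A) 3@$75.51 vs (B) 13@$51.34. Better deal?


Deal A: $75.51/3 = $25.1700/unit
Deal B: $51.34/13 = $3.9492/unit
B is cheaper per unit
= Deal B

Deal B


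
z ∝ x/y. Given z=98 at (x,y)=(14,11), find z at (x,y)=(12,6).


z = k·x/y
Solve for k using the known point: k = z·y/x = 98×11/14 = 1078/14 = 77.0000
Now evaluate at x=12, y=6:
z = k × 12 / 6 = (1078 × 12) / (14 × 6) = 12936/84
= 154.0000

154.0000


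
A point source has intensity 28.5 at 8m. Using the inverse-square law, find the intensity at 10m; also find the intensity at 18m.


I₁d₁² = I₂d₂²
I at 10m = 28.5 × (8/10)² = 28.5 × 64/100 = 1824/100 = 18.2400
I at 18m = 28.5 × (8/18)² = 28.5 × 64/324 = 1824/324 ≈ 5.6296
= 18.2400 and 5.6296

18.2400 and 5.6296


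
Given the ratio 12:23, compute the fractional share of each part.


Total parts = 12 + 23 = 35
First part: 12/35 = 12/35
Second part: 23/35 = 23/35
= 12/35 and 23/35

12/35 and 23/35


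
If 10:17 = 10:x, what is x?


Cross multiply: 10 × x = 17 × 10
10x = 170
x = 170 / 10
= 17.00

17.00


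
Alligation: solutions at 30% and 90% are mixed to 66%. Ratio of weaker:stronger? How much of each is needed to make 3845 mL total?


Let x parts of 30% mix with y parts of 90%.
30x + 90y = 66(x + y)
30x + 90y = 66x + 66y
x(30 - 66) = y(66 - 90)
x/y = (90 - 66)/(66 - 30) = 24/36
Simplify: 2:3
Total parts = 5; one part = 3845/5 = 769.00 mL
30% solution: 2×769.00 = 1538.00 mL
90% solution: 3×769.00 = 2307.00 mL
= ratio 2:3; 1538.00 mL and 2307.00 mL

ratio 2:3; 1538.00 mL and 2307.00 mL


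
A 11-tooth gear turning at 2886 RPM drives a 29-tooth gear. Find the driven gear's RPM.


Gear ratio = 11:29 = 11:29
RPM_B = RPM_A × (teeth_A / teeth_B)
= 2886 × (11/29)
= 1094.7 RPM

1094.7 RPM


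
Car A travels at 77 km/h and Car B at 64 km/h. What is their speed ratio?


Ratio = 77:64
GCD = 1
Simplified = 77:64
Time ratio (same distance) = 64:77
Speed ratio = 77:64

77:64


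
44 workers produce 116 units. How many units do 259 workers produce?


Direct proportion: y/x = constant
k = 116/44 ≈ 2.6364
y₂ = k × 259 = 116 × 259 / 44 = 30044/44
≈ 682.82

682.82


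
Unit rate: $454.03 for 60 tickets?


Unit rate = total / quantity
= 454.03 / 60
= $7.57 per unit

$7.57 per unit


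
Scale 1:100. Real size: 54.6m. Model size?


Model size = real / scale
= 54.6 / 100
= 0.5460 m

0.5460 m


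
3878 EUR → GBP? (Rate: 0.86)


Amount × rate = 3878 × 0.86
= 3335.08 GBP

3335.08 GBP


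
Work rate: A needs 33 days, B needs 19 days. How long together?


Rate of A = 1/33 per day
Rate of B = 1/19 per day
Combined rate = 1/33 + 1/19 = 52/627 ≈ 0.0829 per day
Days = 1 / combined rate = 627/52
≈ 12.06 days

12.06 days


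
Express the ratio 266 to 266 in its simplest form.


GCD(266, 266) = 266
266/266 : 266/266
= 1:1

1:1


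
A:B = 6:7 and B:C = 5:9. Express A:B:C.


Match B: multiply A:B by 5 → 30:35
Multiply B:C by 7 → 35:63
Combined: 30:35:63
GCD = 1
= 30:35:63

30:35:63


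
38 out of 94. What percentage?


Percentage = (part / whole) × 100
= (38 / 94) × 100
≈ 40.43%

40.43%


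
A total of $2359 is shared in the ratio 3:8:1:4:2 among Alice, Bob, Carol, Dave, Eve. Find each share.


Total parts = 3 + 8 + 1 + 4 + 2 = 18
Alice: 2359 × 3/18 = 393.17
Bob: 2359 × 8/18 = 1048.44
Carol: 2359 × 1/18 = 131.06
Dave: 2359 × 4/18 = 524.22
Eve: 2359 × 2/18 = 262.11
= Alice: $393.17, Bob: $1048.44, Carol: $131.06, Dave: $524.22, Eve: $262.11

Alice: $393.17, Bob: $1048.44, Carol: $131.06, Dave: $524.22, Eve: $262.11


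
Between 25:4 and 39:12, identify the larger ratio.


25/4 = 6.2500
39/12 = 3.2500
6.2500 > 3.2500, so 25:4 is greater
= 25:4

25:4


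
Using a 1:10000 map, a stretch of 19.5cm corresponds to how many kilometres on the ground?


Real distance = map distance × scale
= 19.5cm × 10000
= 195000 cm = 1950.0 m
= 1.950 km

1.950 km


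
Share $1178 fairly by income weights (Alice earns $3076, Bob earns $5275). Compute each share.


Total income = 3076 + 5275 = $8351
Alice: $1178 × 3076/8351 = $433.90
Bob: $1178 × 5275/8351 = $744.10
= Alice: $433.90, Bob: $744.10

Alice: $433.90, Bob: $744.10


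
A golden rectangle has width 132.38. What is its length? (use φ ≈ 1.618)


φ = (1 + √5) / 2 ≈ 1.618
Length = width × φ = 132.38 × 1.618 = 214.19084
≈ 214.19

214.19


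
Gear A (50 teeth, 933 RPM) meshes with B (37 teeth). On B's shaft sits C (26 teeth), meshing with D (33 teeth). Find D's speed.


Stage 1: RPM_B = RPM_A × t_A/t_B = 933 × 50/37 = 46650/37 ≈ 1260.81
B and C share a shaft → RPM_C = RPM_B
Stage 2: RPM_D = RPM_C × t_C/t_D = RPM_A × (t_A×t_C)/(t_B×t_D)
Overall ratio = (50×26)/(37×33) = 1300/1221
RPM_D = 933 × 1300/1221 = 1212900/1221
≈ 993.37 RPM

993.37 RPM


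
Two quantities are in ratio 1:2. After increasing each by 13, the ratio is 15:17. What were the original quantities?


Let A = 1k, B = 2k.
(1k + 13) / (2k + 13) = 15/17
Cross-multiply: 17(1k + 13) = 15(2k + 13)
17k + 221 = 30k + 195
17k - 30k = 195 - 221
-13k = -26
k = -26/-13 = 2
A = 1×2 = 2, B = 2×2 = 4
= A = 2, B = 4

A = 2, B = 4


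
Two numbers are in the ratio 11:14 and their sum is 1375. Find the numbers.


Let A = 11k, B = 14k.
11k + 14k = 1375
25k = 1375 → k = 1375/25 = 55
A = 11×55 = 605, B = 14×55 = 770
= A = 605, B = 770

A = 605, B = 770


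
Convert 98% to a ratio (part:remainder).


98% means 98 parts out of 100; remainder = 2
Part : remainder = 98:2
GCD = 2
= 49:1

49:1


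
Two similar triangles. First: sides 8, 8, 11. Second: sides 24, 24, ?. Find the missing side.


Scale factor = 24/8 = 3
Missing side = 11 × 3
= 33.0

33.0


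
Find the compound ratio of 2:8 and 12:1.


Compound ratio = (2×12) : (8×1)
= 24:8
GCD = 8
= 3:1

3:1


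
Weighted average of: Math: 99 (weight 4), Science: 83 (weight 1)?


Numerator = 99×4 + 83×1
= 396 + 83
= 479
Total weight = 5
Weighted avg = 479/5
= 95.80

95.80


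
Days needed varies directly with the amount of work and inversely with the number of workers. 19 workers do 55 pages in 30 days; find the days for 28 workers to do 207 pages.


Days ∝ work / workers, so d₂ = d₁ × (m₁/m₂) × (w₂/w₁)
Workers factor (inverse): 19/28 ≈ 0.6786
Work factor (direct): 207/55 ≈ 3.7636
d₂ = 30 × 19/28 × 207/55 = (30 × 19 × 207) / (28 × 55) = 117990/1540
≈ 76.62 days

76.62 days


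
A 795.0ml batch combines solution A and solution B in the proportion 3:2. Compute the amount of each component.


Total parts = 3 + 2 = 5
solution A: 795.0 × 3/5 = 477.0ml
solution B: 795.0 × 2/5 = 318.0ml
= 477.0ml and 318.0ml

477.0ml and 318.0ml


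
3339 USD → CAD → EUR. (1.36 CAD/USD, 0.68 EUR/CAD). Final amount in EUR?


Step 1: 3339 USD × 1.36 = 4541.04 CAD
Step 2: 4541.04 CAD × 0.68 = 3087.91 EUR
Implied rate USD→EUR = 1.36 × 0.68 = 0.9248
= 3087.91 EUR

3087.91 EUR


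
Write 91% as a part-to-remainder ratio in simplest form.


91% means 91 parts out of 100; remainder = 9
Part : remainder = 91:9
GCD = 1
= 91:9

91:9


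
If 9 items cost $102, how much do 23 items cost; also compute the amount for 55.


Direct proportion: y/x = constant
k = 102/9 ≈ 11.3333
y at x=23: k × 23 = 102 × 23 / 9 = 2346/9 ≈ 260.67
y at x=55: k × 55 = 102 × 55 / 9 = 5610/9 ≈ 623.33
= 260.67 and 623.33

260.67 and 623.33


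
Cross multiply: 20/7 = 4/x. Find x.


Cross multiply: 20 × x = 7 × 4
20x = 28
x = 28 / 20
= 1.40

1.40


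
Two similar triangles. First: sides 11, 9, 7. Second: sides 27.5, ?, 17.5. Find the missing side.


Scale factor = 27.5/11 = 2.5
Missing side = 9 × 2.5
= 22.5

22.5


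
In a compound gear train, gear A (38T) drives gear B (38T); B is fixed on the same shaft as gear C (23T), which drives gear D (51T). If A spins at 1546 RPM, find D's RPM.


Stage 1: RPM_B = RPM_A × t_A/t_B = 1546 × 38/38 = 58748/38 = 1546.00
B and C share a shaft → RPM_C = RPM_B
Stage 2: RPM_D = RPM_C × t_C/t_D = RPM_A × (t_A×t_C)/(t_B×t_D)
Overall ratio = (38×23)/(38×51) = 874/1938
RPM_D = 1546 × 874/1938 = 1351204/1938
≈ 697.22 RPM

697.22 RPM


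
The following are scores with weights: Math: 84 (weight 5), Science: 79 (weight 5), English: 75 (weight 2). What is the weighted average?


Numerator = 84×5 + 79×5 + 75×2
= 420 + 395 + 150
= 965
Total weight = 12
Weighted avg = 965/12
= 80.42

80.42


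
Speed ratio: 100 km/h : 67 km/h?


Ratio = 100:67
GCD = 1
Simplified = 100:67
Time ratio (same distance) = 67:100
Speed ratio = 100:67

100:67


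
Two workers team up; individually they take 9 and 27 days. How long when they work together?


Rate of A = 1/9 per day
Rate of B = 1/27 per day
Combined rate = 1/9 + 1/27 = 36/243 ≈ 0.1481 per day
Days = 1 / combined rate = 243/36
= 6.75 days

6.75 days


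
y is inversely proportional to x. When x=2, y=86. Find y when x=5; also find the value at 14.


Inverse proportion: x × y = constant
k = 2 × 86 = 172
At x=5: k/5 = 34.40
At x=14: k/14 = 12.29
= 34.40 and 12.29

34.40 and 12.29


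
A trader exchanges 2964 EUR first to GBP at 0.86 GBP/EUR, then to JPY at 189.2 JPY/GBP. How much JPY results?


Step 1: 2964 EUR × 0.86 = 2549.04 GBP
Step 2: 2549.04 GBP × 189.2 = 482278.37 JPY
Implied rate EUR→JPY = 0.86 × 189.2 = 162.7120
= 482278.37 JPY

482278.37 JPY


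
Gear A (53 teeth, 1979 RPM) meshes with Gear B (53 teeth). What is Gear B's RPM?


Gear ratio = 53:53 = 1:1
RPM_B = RPM_A × (teeth_A / teeth_B)
= 1979 × (53/53)
= 1979.0 RPM

1979.0 RPM


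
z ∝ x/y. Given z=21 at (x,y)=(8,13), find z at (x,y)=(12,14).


z = k·x/y
Solve for k using the known point: k = z·y/x = 21×13/8 = 273/8 = 34.1250
Now evaluate at x=12, y=14:
z = k × 12 / 14 = (273 × 12) / (8 × 14) = 3276/112
= 29.2500

29.2500


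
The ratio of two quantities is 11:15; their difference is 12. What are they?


Let A = 11k, B = 15k.
15k - 11k = 12
4k = 12 → k = 12/4 = 3
A = 11×3 = 33, B = 15×3 = 45
= A = 33, B = 45

A = 33, B = 45


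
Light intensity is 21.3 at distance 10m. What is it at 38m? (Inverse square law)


I₁d₁² = I₂d₂²
I₂ = I₁ × (d₁/d₂)²
= 21.3 × (10/38)²
= 21.3 × 100/1444
= 2130/1444
≈ 1.4751

1.4751


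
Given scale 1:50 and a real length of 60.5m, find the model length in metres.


Model size = real / scale
= 60.5 / 50
= 1.2100 m

1.2100 m


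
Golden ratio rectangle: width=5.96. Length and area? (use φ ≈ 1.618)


φ = (1 + √5) / 2 ≈ 1.618
Length = width × φ = 5.96 × 1.618 = 9.64328
≈ 9.64
Area = width × length = 5.96 × 9.64328 = 57.4739488 ≈ 57.47
= Length: 9.64, Area: 57.47

Length: 9.64, Area: 57.47


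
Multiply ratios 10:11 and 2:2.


Compound ratio = (10×2) : (11×2)
= 20:22
GCD = 2
= 10:11

10:11


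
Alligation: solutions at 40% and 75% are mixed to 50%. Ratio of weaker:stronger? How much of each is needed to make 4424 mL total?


Let x parts of 40% mix with y parts of 75%.
40x + 75y = 50(x + y)
40x + 75y = 50x + 50y
x(40 - 50) = y(50 - 75)
x/y = (75 - 50)/(50 - 40) = 25/10
Simplify: 5:2
Total parts = 7; one part = 4424/7 = 632.00 mL
40% solution: 5×632.00 = 3160.00 mL
75% solution: 2×632.00 = 1264.00 mL
= ratio 5:2; 3160.00 mL and 1264.00 mL

ratio 5:2; 3160.00 mL and 1264.00 mL


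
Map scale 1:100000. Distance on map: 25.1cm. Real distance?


Real distance = map distance × scale
= 25.1cm × 100000
= 2510000 cm = 25100.0 m
= 25.100 km

25.100 km
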